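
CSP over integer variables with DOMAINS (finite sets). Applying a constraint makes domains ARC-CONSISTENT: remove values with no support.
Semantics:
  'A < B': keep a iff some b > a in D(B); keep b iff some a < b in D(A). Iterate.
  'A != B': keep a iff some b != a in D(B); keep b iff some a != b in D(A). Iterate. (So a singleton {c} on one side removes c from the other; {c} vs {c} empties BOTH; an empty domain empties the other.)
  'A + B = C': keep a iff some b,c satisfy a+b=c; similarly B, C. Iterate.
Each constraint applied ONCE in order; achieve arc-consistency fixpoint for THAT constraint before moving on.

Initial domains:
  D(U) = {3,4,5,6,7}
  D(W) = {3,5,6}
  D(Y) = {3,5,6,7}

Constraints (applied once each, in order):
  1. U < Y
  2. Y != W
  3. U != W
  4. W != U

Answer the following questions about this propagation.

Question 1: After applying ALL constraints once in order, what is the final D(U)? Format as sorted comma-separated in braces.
Answer: {3,4,5,6}

Derivation:
Constraint 1 (U < Y) on D(U)={3,4,5,6,7} D(Y)={3,5,6,7}: U {3,4,5,6,7}->{3,4,5,6}; Y {3,5,6,7}->{5,6,7}
Constraint 2 (Y != W) on D(Y)={5,6,7} D(W)={3,5,6}: no change
Constraint 3 (U != W) on D(U)={3,4,5,6} D(W)={3,5,6}: no change
Constraint 4 (W != U) on D(W)={3,5,6} D(U)={3,4,5,6}: no change
So after all 4 constraints: D(U) = {3,4,5,6}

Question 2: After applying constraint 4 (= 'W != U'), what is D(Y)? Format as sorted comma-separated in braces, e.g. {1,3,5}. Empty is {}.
Constraint 1 (U < Y) on D(U)={3,4,5,6,7} D(Y)={3,5,6,7}: U {3,4,5,6,7}->{3,4,5,6}; Y {3,5,6,7}->{5,6,7}
Constraint 2 (Y != W) on D(Y)={5,6,7} D(W)={3,5,6}: no change
Constraint 3 (U != W) on D(U)={3,4,5,6} D(W)={3,5,6}: no change
Constraint 4 (W != U) on D(W)={3,5,6} D(U)={3,4,5,6}: no change
So after constraint 4: D(Y) = {5,6,7}

Answer: {5,6,7}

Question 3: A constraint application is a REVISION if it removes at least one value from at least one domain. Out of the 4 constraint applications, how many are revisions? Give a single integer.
Answer: 1

Derivation:
Constraint 1 (U < Y) on D(U)={3,4,5,6,7} D(Y)={3,5,6,7}: U {3,4,5,6,7}->{3,4,5,6}; Y {3,5,6,7}->{5,6,7} => REVISION
Constraint 2 (Y != W) on D(Y)={5,6,7} D(W)={3,5,6}: no change => not a revision
Constraint 3 (U != W) on D(U)={3,4,5,6} D(W)={3,5,6}: no change => not a revision
Constraint 4 (W != U) on D(W)={3,5,6} D(U)={3,4,5,6}: no change => not a revision
Total revisions = 1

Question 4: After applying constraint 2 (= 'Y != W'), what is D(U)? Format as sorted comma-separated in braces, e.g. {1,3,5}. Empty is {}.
Constraint 1 (U < Y) on D(U)={3,4,5,6,7} D(Y)={3,5,6,7}: U {3,4,5,6,7}->{3,4,5,6}; Y {3,5,6,7}->{5,6,7}
Constraint 2 (Y != W) on D(Y)={5,6,7} D(W)={3,5,6}: no change
So after constraint 2: D(U) = {3,4,5,6}

Answer: {3,4,5,6}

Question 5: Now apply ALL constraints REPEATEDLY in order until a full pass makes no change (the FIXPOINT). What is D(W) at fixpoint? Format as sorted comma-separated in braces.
pass 0 (initial): D(W)={3,5,6}
pass 1: U {3,4,5,6,7}->{3,4,5,6}; Y {3,5,6,7}->{5,6,7}
pass 2: no change
Fixpoint after 2 passes: D(W) = {3,5,6}

Answer: {3,5,6}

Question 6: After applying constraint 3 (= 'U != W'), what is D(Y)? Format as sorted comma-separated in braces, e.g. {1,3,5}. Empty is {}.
Answer: {5,6,7}

Derivation:
Constraint 1 (U < Y) on D(U)={3,4,5,6,7} D(Y)={3,5,6,7}: U {3,4,5,6,7}->{3,4,5,6}; Y {3,5,6,7}->{5,6,7}
Constraint 2 (Y != W) on D(Y)={5,6,7} D(W)={3,5,6}: no change
Constraint 3 (U != W) on D(U)={3,4,5,6} D(W)={3,5,6}: no change
So after constraint 3: D(Y) = {5,6,7}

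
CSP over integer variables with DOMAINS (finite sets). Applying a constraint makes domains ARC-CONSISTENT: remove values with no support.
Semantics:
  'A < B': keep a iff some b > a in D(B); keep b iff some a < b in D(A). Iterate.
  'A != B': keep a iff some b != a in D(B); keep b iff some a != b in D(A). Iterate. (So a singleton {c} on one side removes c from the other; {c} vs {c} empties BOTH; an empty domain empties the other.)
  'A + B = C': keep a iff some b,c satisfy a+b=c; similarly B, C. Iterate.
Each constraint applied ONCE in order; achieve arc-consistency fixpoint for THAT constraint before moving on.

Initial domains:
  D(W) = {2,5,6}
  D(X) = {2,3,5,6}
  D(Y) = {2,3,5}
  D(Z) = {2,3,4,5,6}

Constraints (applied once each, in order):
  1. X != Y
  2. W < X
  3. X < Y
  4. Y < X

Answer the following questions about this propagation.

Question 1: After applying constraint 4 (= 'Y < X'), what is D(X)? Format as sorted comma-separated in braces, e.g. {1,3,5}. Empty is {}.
Answer: {}

Derivation:
Constraint 1 (X != Y) on D(X)={2,3,5,6} D(Y)={2,3,5}: no change
Constraint 2 (W < X) on D(W)={2,5,6} D(X)={2,3,5,6}: W {2,5,6}->{2,5}; X {2,3,5,6}->{3,5,6}
Constraint 3 (X < Y) on D(X)={3,5,6} D(Y)={2,3,5}: X {3,5,6}->{3}; Y {2,3,5}->{5}
Constraint 4 (Y < X) on D(Y)={5} D(X)={3}: Y {5}->{}; X {3}->{}
So after constraint 4: D(X) = {}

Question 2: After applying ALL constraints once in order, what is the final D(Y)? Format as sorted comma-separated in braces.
Constraint 1 (X != Y) on D(X)={2,3,5,6} D(Y)={2,3,5}: no change
Constraint 2 (W < X) on D(W)={2,5,6} D(X)={2,3,5,6}: W {2,5,6}->{2,5}; X {2,3,5,6}->{3,5,6}
Constraint 3 (X < Y) on D(X)={3,5,6} D(Y)={2,3,5}: X {3,5,6}->{3}; Y {2,3,5}->{5}
Constraint 4 (Y < X) on D(Y)={5} D(X)={3}: Y {5}->{}; X {3}->{}
So after all 4 constraints: D(Y) = {}

Answer: {}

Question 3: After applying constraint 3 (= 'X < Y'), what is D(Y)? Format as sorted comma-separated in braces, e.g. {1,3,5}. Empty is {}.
Constraint 1 (X != Y) on D(X)={2,3,5,6} D(Y)={2,3,5}: no change
Constraint 2 (W < X) on D(W)={2,5,6} D(X)={2,3,5,6}: W {2,5,6}->{2,5}; X {2,3,5,6}->{3,5,6}
Constraint 3 (X < Y) on D(X)={3,5,6} D(Y)={2,3,5}: X {3,5,6}->{3}; Y {2,3,5}->{5}
So after constraint 3: D(Y) = {5}

Answer: {5}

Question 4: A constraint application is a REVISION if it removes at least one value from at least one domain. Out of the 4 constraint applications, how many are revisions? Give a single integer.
Constraint 1 (X != Y) on D(X)={2,3,5,6} D(Y)={2,3,5}: no change => not a revision
Constraint 2 (W < X) on D(W)={2,5,6} D(X)={2,3,5,6}: W {2,5,6}->{2,5}; X {2,3,5,6}->{3,5,6} => REVISION
Constraint 3 (X < Y) on D(X)={3,5,6} D(Y)={2,3,5}: X {3,5,6}->{3}; Y {2,3,5}->{5} => REVISION
Constraint 4 (Y < X) on D(Y)={5} D(X)={3}: Y {5}->{}; X {3}->{} => REVISION
Total revisions = 3

Answer: 3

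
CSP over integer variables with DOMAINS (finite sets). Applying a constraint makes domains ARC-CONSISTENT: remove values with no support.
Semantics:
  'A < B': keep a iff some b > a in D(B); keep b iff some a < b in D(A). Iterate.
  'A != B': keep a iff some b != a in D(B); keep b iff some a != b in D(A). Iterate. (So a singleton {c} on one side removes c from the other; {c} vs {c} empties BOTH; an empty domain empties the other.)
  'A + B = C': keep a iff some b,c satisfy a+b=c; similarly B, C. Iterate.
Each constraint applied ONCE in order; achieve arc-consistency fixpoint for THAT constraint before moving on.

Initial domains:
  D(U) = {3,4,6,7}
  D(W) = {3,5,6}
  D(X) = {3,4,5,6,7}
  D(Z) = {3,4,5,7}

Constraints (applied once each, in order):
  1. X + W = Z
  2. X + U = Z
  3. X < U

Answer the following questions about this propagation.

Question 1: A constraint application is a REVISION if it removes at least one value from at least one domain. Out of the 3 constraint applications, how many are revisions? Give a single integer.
Answer: 3

Derivation:
Constraint 1 (X + W = Z) on D(X)={3,4,5,6,7} D(W)={3,5,6} D(Z)={3,4,5,7}: X {3,4,5,6,7}->{4}; W {3,5,6}->{3}; Z {3,4,5,7}->{7} => REVISION
Constraint 2 (X + U = Z) on D(X)={4} D(U)={3,4,6,7} D(Z)={7}: U {3,4,6,7}->{3} => REVISION
Constraint 3 (X < U) on D(X)={4} D(U)={3}: X {4}->{}; U {3}->{} => REVISION
Total revisions = 3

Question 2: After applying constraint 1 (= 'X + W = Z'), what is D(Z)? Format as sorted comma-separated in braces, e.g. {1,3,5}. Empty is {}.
Answer: {7}

Derivation:
Constraint 1 (X + W = Z) on D(X)={3,4,5,6,7} D(W)={3,5,6} D(Z)={3,4,5,7}: X {3,4,5,6,7}->{4}; W {3,5,6}->{3}; Z {3,4,5,7}->{7}
So after constraint 1: D(Z) = {7}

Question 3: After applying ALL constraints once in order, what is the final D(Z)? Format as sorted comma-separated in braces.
Answer: {7}

Derivation:
Constraint 1 (X + W = Z) on D(X)={3,4,5,6,7} D(W)={3,5,6} D(Z)={3,4,5,7}: X {3,4,5,6,7}->{4}; W {3,5,6}->{3}; Z {3,4,5,7}->{7}
Constraint 2 (X + U = Z) on D(X)={4} D(U)={3,4,6,7} D(Z)={7}: U {3,4,6,7}->{3}
Constraint 3 (X < U) on D(X)={4} D(U)={3}: X {4}->{}; U {3}->{}
So after all 3 constraints: D(Z) = {7}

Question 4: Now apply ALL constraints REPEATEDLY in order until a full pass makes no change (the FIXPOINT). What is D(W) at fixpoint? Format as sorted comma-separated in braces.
Answer: {}

Derivation:
pass 0 (initial): D(W)={3,5,6}
pass 1: U {3,4,6,7}->{}; W {3,5,6}->{3}; X {3,4,5,6,7}->{}; Z {3,4,5,7}->{7}
pass 2: W {3}->{}; Z {7}->{}
pass 3: no change
Fixpoint after 3 passes: D(W) = {}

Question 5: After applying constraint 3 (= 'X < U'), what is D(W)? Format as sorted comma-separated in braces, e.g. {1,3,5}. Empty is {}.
Answer: {3}

Derivation:
Constraint 1 (X + W = Z) on D(X)={3,4,5,6,7} D(W)={3,5,6} D(Z)={3,4,5,7}: X {3,4,5,6,7}->{4}; W {3,5,6}->{3}; Z {3,4,5,7}->{7}
Constraint 2 (X + U = Z) on D(X)={4} D(U)={3,4,6,7} D(Z)={7}: U {3,4,6,7}->{3}
Constraint 3 (X < U) on D(X)={4} D(U)={3}: X {4}->{}; U {3}->{}
So after constraint 3: D(W) = {3}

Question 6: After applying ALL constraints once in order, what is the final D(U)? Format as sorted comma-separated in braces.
Answer: {}

Derivation:
Constraint 1 (X + W = Z) on D(X)={3,4,5,6,7} D(W)={3,5,6} D(Z)={3,4,5,7}: X {3,4,5,6,7}->{4}; W {3,5,6}->{3}; Z {3,4,5,7}->{7}
Constraint 2 (X + U = Z) on D(X)={4} D(U)={3,4,6,7} D(Z)={7}: U {3,4,6,7}->{3}
Constraint 3 (X < U) on D(X)={4} D(U)={3}: X {4}->{}; U {3}->{}
So after all 3 constraints: D(U) = {}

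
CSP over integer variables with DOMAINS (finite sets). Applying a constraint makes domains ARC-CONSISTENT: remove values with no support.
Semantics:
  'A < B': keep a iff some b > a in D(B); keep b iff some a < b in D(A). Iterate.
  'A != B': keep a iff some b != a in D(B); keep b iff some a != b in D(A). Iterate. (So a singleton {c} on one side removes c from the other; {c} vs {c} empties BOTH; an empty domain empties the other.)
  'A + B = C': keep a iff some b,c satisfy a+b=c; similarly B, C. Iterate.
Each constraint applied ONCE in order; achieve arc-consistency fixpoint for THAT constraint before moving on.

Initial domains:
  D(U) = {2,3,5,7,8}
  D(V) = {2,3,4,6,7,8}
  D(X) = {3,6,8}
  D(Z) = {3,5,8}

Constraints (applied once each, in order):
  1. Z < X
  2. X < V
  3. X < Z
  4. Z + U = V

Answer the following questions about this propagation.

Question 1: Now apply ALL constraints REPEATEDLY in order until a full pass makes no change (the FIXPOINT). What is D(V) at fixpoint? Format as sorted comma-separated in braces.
pass 0 (initial): D(V)={2,3,4,6,7,8}
pass 1: U {2,3,5,7,8}->{}; V {2,3,4,6,7,8}->{}; X {3,6,8}->{}; Z {3,5,8}->{}
pass 2: no change
Fixpoint after 2 passes: D(V) = {}

Answer: {}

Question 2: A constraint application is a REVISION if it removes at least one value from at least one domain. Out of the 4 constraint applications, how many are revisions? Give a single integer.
Constraint 1 (Z < X) on D(Z)={3,5,8} D(X)={3,6,8}: Z {3,5,8}->{3,5}; X {3,6,8}->{6,8} => REVISION
Constraint 2 (X < V) on D(X)={6,8} D(V)={2,3,4,6,7,8}: X {6,8}->{6}; V {2,3,4,6,7,8}->{7,8} => REVISION
Constraint 3 (X < Z) on D(X)={6} D(Z)={3,5}: X {6}->{}; Z {3,5}->{} => REVISION
Constraint 4 (Z + U = V) on D(Z)={} D(U)={2,3,5,7,8} D(V)={7,8}: U {2,3,5,7,8}->{}; V {7,8}->{} => REVISION
Total revisions = 4

Answer: 4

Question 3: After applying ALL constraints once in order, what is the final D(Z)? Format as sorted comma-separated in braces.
Answer: {}

Derivation:
Constraint 1 (Z < X) on D(Z)={3,5,8} D(X)={3,6,8}: Z {3,5,8}->{3,5}; X {3,6,8}->{6,8}
Constraint 2 (X < V) on D(X)={6,8} D(V)={2,3,4,6,7,8}: X {6,8}->{6}; V {2,3,4,6,7,8}->{7,8}
Constraint 3 (X < Z) on D(X)={6} D(Z)={3,5}: X {6}->{}; Z {3,5}->{}
Constraint 4 (Z + U = V) on D(Z)={} D(U)={2,3,5,7,8} D(V)={7,8}: U {2,3,5,7,8}->{}; V {7,8}->{}
So after all 4 constraints: D(Z) = {}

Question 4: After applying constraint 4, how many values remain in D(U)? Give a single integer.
Constraint 1 (Z < X) on D(Z)={3,5,8} D(X)={3,6,8}: Z {3,5,8}->{3,5}; X {3,6,8}->{6,8}
Constraint 2 (X < V) on D(X)={6,8} D(V)={2,3,4,6,7,8}: X {6,8}->{6}; V {2,3,4,6,7,8}->{7,8}
Constraint 3 (X < Z) on D(X)={6} D(Z)={3,5}: X {6}->{}; Z {3,5}->{}
Constraint 4 (Z + U = V) on D(Z)={} D(U)={2,3,5,7,8} D(V)={7,8}: U {2,3,5,7,8}->{}; V {7,8}->{}
So after constraint 4: D(U)={}, size = 0

Answer: 0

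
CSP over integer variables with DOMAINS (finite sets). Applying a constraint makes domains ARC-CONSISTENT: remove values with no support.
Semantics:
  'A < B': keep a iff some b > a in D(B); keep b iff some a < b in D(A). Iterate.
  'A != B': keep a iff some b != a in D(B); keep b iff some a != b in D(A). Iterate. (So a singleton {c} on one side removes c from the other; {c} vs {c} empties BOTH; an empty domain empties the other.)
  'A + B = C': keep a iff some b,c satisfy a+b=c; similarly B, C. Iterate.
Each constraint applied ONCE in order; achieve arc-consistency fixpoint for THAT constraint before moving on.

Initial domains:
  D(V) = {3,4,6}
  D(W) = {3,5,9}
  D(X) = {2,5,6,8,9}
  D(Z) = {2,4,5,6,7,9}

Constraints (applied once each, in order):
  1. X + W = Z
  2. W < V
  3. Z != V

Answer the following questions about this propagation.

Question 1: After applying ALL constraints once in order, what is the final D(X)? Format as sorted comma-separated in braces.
Constraint 1 (X + W = Z) on D(X)={2,5,6,8,9} D(W)={3,5,9} D(Z)={2,4,5,6,7,9}: X {2,5,6,8,9}->{2,6}; W {3,5,9}->{3,5}; Z {2,4,5,6,7,9}->{5,7,9}
Constraint 2 (W < V) on D(W)={3,5} D(V)={3,4,6}: V {3,4,6}->{4,6}
Constraint 3 (Z != V) on D(Z)={5,7,9} D(V)={4,6}: no change
So after all 3 constraints: D(X) = {2,6}

Answer: {2,6}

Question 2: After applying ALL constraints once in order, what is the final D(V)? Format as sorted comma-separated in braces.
Answer: {4,6}

Derivation:
Constraint 1 (X + W = Z) on D(X)={2,5,6,8,9} D(W)={3,5,9} D(Z)={2,4,5,6,7,9}: X {2,5,6,8,9}->{2,6}; W {3,5,9}->{3,5}; Z {2,4,5,6,7,9}->{5,7,9}
Constraint 2 (W < V) on D(W)={3,5} D(V)={3,4,6}: V {3,4,6}->{4,6}
Constraint 3 (Z != V) on D(Z)={5,7,9} D(V)={4,6}: no change
So after all 3 constraints: D(V) = {4,6}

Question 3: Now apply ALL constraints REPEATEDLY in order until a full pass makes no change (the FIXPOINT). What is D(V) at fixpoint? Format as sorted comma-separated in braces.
pass 0 (initial): D(V)={3,4,6}
pass 1: V {3,4,6}->{4,6}; W {3,5,9}->{3,5}; X {2,5,6,8,9}->{2,6}; Z {2,4,5,6,7,9}->{5,7,9}
pass 2: no change
Fixpoint after 2 passes: D(V) = {4,6}

Answer: {4,6}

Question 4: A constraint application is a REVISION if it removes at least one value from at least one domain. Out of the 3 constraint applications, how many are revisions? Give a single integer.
Constraint 1 (X + W = Z) on D(X)={2,5,6,8,9} D(W)={3,5,9} D(Z)={2,4,5,6,7,9}: X {2,5,6,8,9}->{2,6}; W {3,5,9}->{3,5}; Z {2,4,5,6,7,9}->{5,7,9} => REVISION
Constraint 2 (W < V) on D(W)={3,5} D(V)={3,4,6}: V {3,4,6}->{4,6} => REVISION
Constraint 3 (Z != V) on D(Z)={5,7,9} D(V)={4,6}: no change => not a revision
Total revisions = 2

Answer: 2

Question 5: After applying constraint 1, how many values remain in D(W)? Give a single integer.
Constraint 1 (X + W = Z) on D(X)={2,5,6,8,9} D(W)={3,5,9} D(Z)={2,4,5,6,7,9}: X {2,5,6,8,9}->{2,6}; W {3,5,9}->{3,5}; Z {2,4,5,6,7,9}->{5,7,9}
So after constraint 1: D(W)={3,5}, size = 2

Answer: 2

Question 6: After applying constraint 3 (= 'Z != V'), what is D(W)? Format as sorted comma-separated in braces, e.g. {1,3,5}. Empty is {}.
Constraint 1 (X + W = Z) on D(X)={2,5,6,8,9} D(W)={3,5,9} D(Z)={2,4,5,6,7,9}: X {2,5,6,8,9}->{2,6}; W {3,5,9}->{3,5}; Z {2,4,5,6,7,9}->{5,7,9}
Constraint 2 (W < V) on D(W)={3,5} D(V)={3,4,6}: V {3,4,6}->{4,6}
Constraint 3 (Z != V) on D(Z)={5,7,9} D(V)={4,6}: no change
So after constraint 3: D(W) = {3,5}

Answer: {3,5}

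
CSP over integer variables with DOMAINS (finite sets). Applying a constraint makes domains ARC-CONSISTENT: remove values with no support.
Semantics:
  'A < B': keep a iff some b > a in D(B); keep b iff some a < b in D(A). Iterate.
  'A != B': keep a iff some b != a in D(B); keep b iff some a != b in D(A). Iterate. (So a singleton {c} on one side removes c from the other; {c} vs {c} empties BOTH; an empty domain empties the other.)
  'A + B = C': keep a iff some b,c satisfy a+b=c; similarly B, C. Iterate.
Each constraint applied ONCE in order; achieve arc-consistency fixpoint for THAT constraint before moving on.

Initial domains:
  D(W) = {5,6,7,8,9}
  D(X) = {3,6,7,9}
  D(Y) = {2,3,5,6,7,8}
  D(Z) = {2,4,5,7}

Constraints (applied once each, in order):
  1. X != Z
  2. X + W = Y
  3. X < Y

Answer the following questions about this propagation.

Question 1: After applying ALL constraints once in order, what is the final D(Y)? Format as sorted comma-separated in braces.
Answer: {8}

Derivation:
Constraint 1 (X != Z) on D(X)={3,6,7,9} D(Z)={2,4,5,7}: no change
Constraint 2 (X + W = Y) on D(X)={3,6,7,9} D(W)={5,6,7,8,9} D(Y)={2,3,5,6,7,8}: X {3,6,7,9}->{3}; W {5,6,7,8,9}->{5}; Y {2,3,5,6,7,8}->{8}
Constraint 3 (X < Y) on D(X)={3} D(Y)={8}: no change
So after all 3 constraints: D(Y) = {8}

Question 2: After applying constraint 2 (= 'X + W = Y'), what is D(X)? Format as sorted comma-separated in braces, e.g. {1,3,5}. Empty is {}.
Answer: {3}

Derivation:
Constraint 1 (X != Z) on D(X)={3,6,7,9} D(Z)={2,4,5,7}: no change
Constraint 2 (X + W = Y) on D(X)={3,6,7,9} D(W)={5,6,7,8,9} D(Y)={2,3,5,6,7,8}: X {3,6,7,9}->{3}; W {5,6,7,8,9}->{5}; Y {2,3,5,6,7,8}->{8}
So after constraint 2: D(X) = {3}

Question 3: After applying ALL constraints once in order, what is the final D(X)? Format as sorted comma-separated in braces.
Constraint 1 (X != Z) on D(X)={3,6,7,9} D(Z)={2,4,5,7}: no change
Constraint 2 (X + W = Y) on D(X)={3,6,7,9} D(W)={5,6,7,8,9} D(Y)={2,3,5,6,7,8}: X {3,6,7,9}->{3}; W {5,6,7,8,9}->{5}; Y {2,3,5,6,7,8}->{8}
Constraint 3 (X < Y) on D(X)={3} D(Y)={8}: no change
So after all 3 constraints: D(X) = {3}

Answer: {3}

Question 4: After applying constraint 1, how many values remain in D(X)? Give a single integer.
Answer: 4

Derivation:
Constraint 1 (X != Z) on D(X)={3,6,7,9} D(Z)={2,4,5,7}: no change
So after constraint 1: D(X)={3,6,7,9}, size = 4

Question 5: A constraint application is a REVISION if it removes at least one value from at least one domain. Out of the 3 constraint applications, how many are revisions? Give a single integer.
Answer: 1

Derivation:
Constraint 1 (X != Z) on D(X)={3,6,7,9} D(Z)={2,4,5,7}: no change => not a revision
Constraint 2 (X + W = Y) on D(X)={3,6,7,9} D(W)={5,6,7,8,9} D(Y)={2,3,5,6,7,8}: X {3,6,7,9}->{3}; W {5,6,7,8,9}->{5}; Y {2,3,5,6,7,8}->{8} => REVISION
Constraint 3 (X < Y) on D(X)={3} D(Y)={8}: no change => not a revision
Total revisions = 1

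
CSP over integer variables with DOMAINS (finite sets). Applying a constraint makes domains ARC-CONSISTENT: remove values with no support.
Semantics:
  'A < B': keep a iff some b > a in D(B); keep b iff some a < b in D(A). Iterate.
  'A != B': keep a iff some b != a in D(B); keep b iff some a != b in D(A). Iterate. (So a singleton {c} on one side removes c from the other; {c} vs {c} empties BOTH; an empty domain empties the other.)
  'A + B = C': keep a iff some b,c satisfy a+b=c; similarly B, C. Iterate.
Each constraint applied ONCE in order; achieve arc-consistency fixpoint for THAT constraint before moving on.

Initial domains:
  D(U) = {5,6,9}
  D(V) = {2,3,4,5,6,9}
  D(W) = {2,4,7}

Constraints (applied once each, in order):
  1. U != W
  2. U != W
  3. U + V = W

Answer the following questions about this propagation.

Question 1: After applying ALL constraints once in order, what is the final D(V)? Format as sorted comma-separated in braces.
Answer: {2}

Derivation:
Constraint 1 (U != W) on D(U)={5,6,9} D(W)={2,4,7}: no change
Constraint 2 (U != W) on D(U)={5,6,9} D(W)={2,4,7}: no change
Constraint 3 (U + V = W) on D(U)={5,6,9} D(V)={2,3,4,5,6,9} D(W)={2,4,7}: U {5,6,9}->{5}; V {2,3,4,5,6,9}->{2}; W {2,4,7}->{7}
So after all 3 constraints: D(V) = {2}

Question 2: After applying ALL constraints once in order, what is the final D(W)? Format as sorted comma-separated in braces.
Answer: {7}

Derivation:
Constraint 1 (U != W) on D(U)={5,6,9} D(W)={2,4,7}: no change
Constraint 2 (U != W) on D(U)={5,6,9} D(W)={2,4,7}: no change
Constraint 3 (U + V = W) on D(U)={5,6,9} D(V)={2,3,4,5,6,9} D(W)={2,4,7}: U {5,6,9}->{5}; V {2,3,4,5,6,9}->{2}; W {2,4,7}->{7}
So after all 3 constraints: D(W) = {7}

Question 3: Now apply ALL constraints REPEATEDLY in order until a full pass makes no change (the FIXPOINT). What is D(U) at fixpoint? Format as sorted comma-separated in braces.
Answer: {5}

Derivation:
pass 0 (initial): D(U)={5,6,9}
pass 1: U {5,6,9}->{5}; V {2,3,4,5,6,9}->{2}; W {2,4,7}->{7}
pass 2: no change
Fixpoint after 2 passes: D(U) = {5}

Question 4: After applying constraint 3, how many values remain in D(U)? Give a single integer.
Answer: 1

Derivation:
Constraint 1 (U != W) on D(U)={5,6,9} D(W)={2,4,7}: no change
Constraint 2 (U != W) on D(U)={5,6,9} D(W)={2,4,7}: no change
Constraint 3 (U + V = W) on D(U)={5,6,9} D(V)={2,3,4,5,6,9} D(W)={2,4,7}: U {5,6,9}->{5}; V {2,3,4,5,6,9}->{2}; W {2,4,7}->{7}
So after constraint 3: D(U)={5}, size = 1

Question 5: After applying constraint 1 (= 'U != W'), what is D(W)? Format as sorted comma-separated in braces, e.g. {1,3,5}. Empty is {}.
Answer: {2,4,7}

Derivation:
Constraint 1 (U != W) on D(U)={5,6,9} D(W)={2,4,7}: no change
So after constraint 1: D(W) = {2,4,7}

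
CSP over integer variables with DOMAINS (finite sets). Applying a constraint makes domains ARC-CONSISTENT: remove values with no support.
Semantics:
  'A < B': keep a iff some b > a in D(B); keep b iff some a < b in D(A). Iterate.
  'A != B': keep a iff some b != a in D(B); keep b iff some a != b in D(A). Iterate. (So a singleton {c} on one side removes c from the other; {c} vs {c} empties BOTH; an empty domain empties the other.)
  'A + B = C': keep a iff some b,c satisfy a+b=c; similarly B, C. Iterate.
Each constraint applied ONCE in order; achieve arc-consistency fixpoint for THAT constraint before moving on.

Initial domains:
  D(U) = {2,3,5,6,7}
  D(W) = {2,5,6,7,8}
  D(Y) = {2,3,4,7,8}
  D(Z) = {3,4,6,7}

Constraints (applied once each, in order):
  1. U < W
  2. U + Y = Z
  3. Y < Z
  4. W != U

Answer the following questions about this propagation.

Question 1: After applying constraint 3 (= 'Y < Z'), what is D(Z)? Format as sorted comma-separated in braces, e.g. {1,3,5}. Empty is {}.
Constraint 1 (U < W) on D(U)={2,3,5,6,7} D(W)={2,5,6,7,8}: W {2,5,6,7,8}->{5,6,7,8}
Constraint 2 (U + Y = Z) on D(U)={2,3,5,6,7} D(Y)={2,3,4,7,8} D(Z)={3,4,6,7}: U {2,3,5,6,7}->{2,3,5}; Y {2,3,4,7,8}->{2,3,4}; Z {3,4,6,7}->{4,6,7}
Constraint 3 (Y < Z) on D(Y)={2,3,4} D(Z)={4,6,7}: no change
So after constraint 3: D(Z) = {4,6,7}

Answer: {4,6,7}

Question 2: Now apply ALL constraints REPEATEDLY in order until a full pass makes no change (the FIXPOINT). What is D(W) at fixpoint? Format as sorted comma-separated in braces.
pass 0 (initial): D(W)={2,5,6,7,8}
pass 1: U {2,3,5,6,7}->{2,3,5}; W {2,5,6,7,8}->{5,6,7,8}; Y {2,3,4,7,8}->{2,3,4}; Z {3,4,6,7}->{4,6,7}
pass 2: no change
Fixpoint after 2 passes: D(W) = {5,6,7,8}

Answer: {5,6,7,8}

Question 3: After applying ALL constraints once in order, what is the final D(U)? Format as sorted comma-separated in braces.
Answer: {2,3,5}

Derivation:
Constraint 1 (U < W) on D(U)={2,3,5,6,7} D(W)={2,5,6,7,8}: W {2,5,6,7,8}->{5,6,7,8}
Constraint 2 (U + Y = Z) on D(U)={2,3,5,6,7} D(Y)={2,3,4,7,8} D(Z)={3,4,6,7}: U {2,3,5,6,7}->{2,3,5}; Y {2,3,4,7,8}->{2,3,4}; Z {3,4,6,7}->{4,6,7}
Constraint 3 (Y < Z) on D(Y)={2,3,4} D(Z)={4,6,7}: no change
Constraint 4 (W != U) on D(W)={5,6,7,8} D(U)={2,3,5}: no change
So after all 4 constraints: D(U) = {2,3,5}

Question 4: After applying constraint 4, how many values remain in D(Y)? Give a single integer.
Answer: 3

Derivation:
Constraint 1 (U < W) on D(U)={2,3,5,6,7} D(W)={2,5,6,7,8}: W {2,5,6,7,8}->{5,6,7,8}
Constraint 2 (U + Y = Z) on D(U)={2,3,5,6,7} D(Y)={2,3,4,7,8} D(Z)={3,4,6,7}: U {2,3,5,6,7}->{2,3,5}; Y {2,3,4,7,8}->{2,3,4}; Z {3,4,6,7}->{4,6,7}
Constraint 3 (Y < Z) on D(Y)={2,3,4} D(Z)={4,6,7}: no change
Constraint 4 (W != U) on D(W)={5,6,7,8} D(U)={2,3,5}: no change
So after constraint 4: D(Y)={2,3,4}, size = 3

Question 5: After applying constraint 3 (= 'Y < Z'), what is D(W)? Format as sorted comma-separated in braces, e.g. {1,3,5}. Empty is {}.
Constraint 1 (U < W) on D(U)={2,3,5,6,7} D(W)={2,5,6,7,8}: W {2,5,6,7,8}->{5,6,7,8}
Constraint 2 (U + Y = Z) on D(U)={2,3,5,6,7} D(Y)={2,3,4,7,8} D(Z)={3,4,6,7}: U {2,3,5,6,7}->{2,3,5}; Y {2,3,4,7,8}->{2,3,4}; Z {3,4,6,7}->{4,6,7}
Constraint 3 (Y < Z) on D(Y)={2,3,4} D(Z)={4,6,7}: no change
So after constraint 3: D(W) = {5,6,7,8}

Answer: {5,6,7,8}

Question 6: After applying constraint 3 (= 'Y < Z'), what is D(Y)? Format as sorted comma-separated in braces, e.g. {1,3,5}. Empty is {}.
Answer: {2,3,4}

Derivation:
Constraint 1 (U < W) on D(U)={2,3,5,6,7} D(W)={2,5,6,7,8}: W {2,5,6,7,8}->{5,6,7,8}
Constraint 2 (U + Y = Z) on D(U)={2,3,5,6,7} D(Y)={2,3,4,7,8} D(Z)={3,4,6,7}: U {2,3,5,6,7}->{2,3,5}; Y {2,3,4,7,8}->{2,3,4}; Z {3,4,6,7}->{4,6,7}
Constraint 3 (Y < Z) on D(Y)={2,3,4} D(Z)={4,6,7}: no change
So after constraint 3: D(Y) = {2,3,4}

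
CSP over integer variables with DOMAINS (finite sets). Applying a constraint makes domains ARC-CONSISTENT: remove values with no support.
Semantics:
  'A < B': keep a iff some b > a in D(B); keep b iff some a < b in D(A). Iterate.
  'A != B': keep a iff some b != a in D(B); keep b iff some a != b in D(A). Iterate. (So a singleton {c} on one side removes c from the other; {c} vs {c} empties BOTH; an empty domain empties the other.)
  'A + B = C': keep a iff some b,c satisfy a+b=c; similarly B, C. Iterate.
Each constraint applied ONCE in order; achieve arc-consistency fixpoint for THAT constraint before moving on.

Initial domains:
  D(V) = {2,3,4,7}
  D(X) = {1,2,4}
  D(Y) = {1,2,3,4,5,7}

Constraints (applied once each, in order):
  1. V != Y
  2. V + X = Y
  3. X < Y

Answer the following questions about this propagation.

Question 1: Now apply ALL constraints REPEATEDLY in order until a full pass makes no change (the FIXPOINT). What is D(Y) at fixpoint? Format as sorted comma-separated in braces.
Answer: {3,4,5,7}

Derivation:
pass 0 (initial): D(Y)={1,2,3,4,5,7}
pass 1: V {2,3,4,7}->{2,3,4}; Y {1,2,3,4,5,7}->{3,4,5,7}
pass 2: no change
Fixpoint after 2 passes: D(Y) = {3,4,5,7}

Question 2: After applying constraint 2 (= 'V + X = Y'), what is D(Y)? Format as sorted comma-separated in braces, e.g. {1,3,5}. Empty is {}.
Constraint 1 (V != Y) on D(V)={2,3,4,7} D(Y)={1,2,3,4,5,7}: no change
Constraint 2 (V + X = Y) on D(V)={2,3,4,7} D(X)={1,2,4} D(Y)={1,2,3,4,5,7}: V {2,3,4,7}->{2,3,4}; Y {1,2,3,4,5,7}->{3,4,5,7}
So after constraint 2: D(Y) = {3,4,5,7}

Answer: {3,4,5,7}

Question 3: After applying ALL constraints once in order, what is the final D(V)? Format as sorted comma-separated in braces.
Answer: {2,3,4}

Derivation:
Constraint 1 (V != Y) on D(V)={2,3,4,7} D(Y)={1,2,3,4,5,7}: no change
Constraint 2 (V + X = Y) on D(V)={2,3,4,7} D(X)={1,2,4} D(Y)={1,2,3,4,5,7}: V {2,3,4,7}->{2,3,4}; Y {1,2,3,4,5,7}->{3,4,5,7}
Constraint 3 (X < Y) on D(X)={1,2,4} D(Y)={3,4,5,7}: no change
So after all 3 constraints: D(V) = {2,3,4}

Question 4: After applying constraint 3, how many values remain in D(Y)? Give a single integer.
Answer: 4

Derivation:
Constraint 1 (V != Y) on D(V)={2,3,4,7} D(Y)={1,2,3,4,5,7}: no change
Constraint 2 (V + X = Y) on D(V)={2,3,4,7} D(X)={1,2,4} D(Y)={1,2,3,4,5,7}: V {2,3,4,7}->{2,3,4}; Y {1,2,3,4,5,7}->{3,4,5,7}
Constraint 3 (X < Y) on D(X)={1,2,4} D(Y)={3,4,5,7}: no change
So after constraint 3: D(Y)={3,4,5,7}, size = 4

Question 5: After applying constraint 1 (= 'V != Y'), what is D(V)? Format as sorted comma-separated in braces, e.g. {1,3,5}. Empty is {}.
Answer: {2,3,4,7}

Derivation:
Constraint 1 (V != Y) on D(V)={2,3,4,7} D(Y)={1,2,3,4,5,7}: no change
So after constraint 1: D(V) = {2,3,4,7}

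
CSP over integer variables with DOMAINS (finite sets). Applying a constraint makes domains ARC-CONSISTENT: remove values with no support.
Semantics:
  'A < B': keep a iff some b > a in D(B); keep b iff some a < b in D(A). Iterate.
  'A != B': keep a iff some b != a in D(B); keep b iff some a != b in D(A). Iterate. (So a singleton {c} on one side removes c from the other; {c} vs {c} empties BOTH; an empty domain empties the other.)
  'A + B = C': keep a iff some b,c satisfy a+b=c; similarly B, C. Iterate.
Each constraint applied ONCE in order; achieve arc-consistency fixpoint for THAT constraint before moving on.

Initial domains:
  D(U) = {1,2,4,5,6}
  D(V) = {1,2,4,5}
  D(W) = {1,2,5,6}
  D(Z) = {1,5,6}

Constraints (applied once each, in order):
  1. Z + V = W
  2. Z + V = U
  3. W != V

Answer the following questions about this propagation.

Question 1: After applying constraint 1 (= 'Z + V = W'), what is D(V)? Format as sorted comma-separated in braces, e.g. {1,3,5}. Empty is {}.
Constraint 1 (Z + V = W) on D(Z)={1,5,6} D(V)={1,2,4,5} D(W)={1,2,5,6}: Z {1,5,6}->{1,5}; V {1,2,4,5}->{1,4,5}; W {1,2,5,6}->{2,5,6}
So after constraint 1: D(V) = {1,4,5}

Answer: {1,4,5}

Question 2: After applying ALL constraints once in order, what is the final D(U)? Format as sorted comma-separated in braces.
Constraint 1 (Z + V = W) on D(Z)={1,5,6} D(V)={1,2,4,5} D(W)={1,2,5,6}: Z {1,5,6}->{1,5}; V {1,2,4,5}->{1,4,5}; W {1,2,5,6}->{2,5,6}
Constraint 2 (Z + V = U) on D(Z)={1,5} D(V)={1,4,5} D(U)={1,2,4,5,6}: U {1,2,4,5,6}->{2,5,6}
Constraint 3 (W != V) on D(W)={2,5,6} D(V)={1,4,5}: no change
So after all 3 constraints: D(U) = {2,5,6}

Answer: {2,5,6}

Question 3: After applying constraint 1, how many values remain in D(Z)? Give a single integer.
Constraint 1 (Z + V = W) on D(Z)={1,5,6} D(V)={1,2,4,5} D(W)={1,2,5,6}: Z {1,5,6}->{1,5}; V {1,2,4,5}->{1,4,5}; W {1,2,5,6}->{2,5,6}
So after constraint 1: D(Z)={1,5}, size = 2

Answer: 2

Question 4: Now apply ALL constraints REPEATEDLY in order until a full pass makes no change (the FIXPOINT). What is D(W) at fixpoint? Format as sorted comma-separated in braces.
pass 0 (initial): D(W)={1,2,5,6}
pass 1: U {1,2,4,5,6}->{2,5,6}; V {1,2,4,5}->{1,4,5}; W {1,2,5,6}->{2,5,6}; Z {1,5,6}->{1,5}
pass 2: no change
Fixpoint after 2 passes: D(W) = {2,5,6}

Answer: {2,5,6}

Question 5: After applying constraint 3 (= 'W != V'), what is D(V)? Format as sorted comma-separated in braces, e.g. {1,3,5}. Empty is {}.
Constraint 1 (Z + V = W) on D(Z)={1,5,6} D(V)={1,2,4,5} D(W)={1,2,5,6}: Z {1,5,6}->{1,5}; V {1,2,4,5}->{1,4,5}; W {1,2,5,6}->{2,5,6}
Constraint 2 (Z + V = U) on D(Z)={1,5} D(V)={1,4,5} D(U)={1,2,4,5,6}: U {1,2,4,5,6}->{2,5,6}
Constraint 3 (W != V) on D(W)={2,5,6} D(V)={1,4,5}: no change
So after constraint 3: D(V) = {1,4,5}

Answer: {1,4,5}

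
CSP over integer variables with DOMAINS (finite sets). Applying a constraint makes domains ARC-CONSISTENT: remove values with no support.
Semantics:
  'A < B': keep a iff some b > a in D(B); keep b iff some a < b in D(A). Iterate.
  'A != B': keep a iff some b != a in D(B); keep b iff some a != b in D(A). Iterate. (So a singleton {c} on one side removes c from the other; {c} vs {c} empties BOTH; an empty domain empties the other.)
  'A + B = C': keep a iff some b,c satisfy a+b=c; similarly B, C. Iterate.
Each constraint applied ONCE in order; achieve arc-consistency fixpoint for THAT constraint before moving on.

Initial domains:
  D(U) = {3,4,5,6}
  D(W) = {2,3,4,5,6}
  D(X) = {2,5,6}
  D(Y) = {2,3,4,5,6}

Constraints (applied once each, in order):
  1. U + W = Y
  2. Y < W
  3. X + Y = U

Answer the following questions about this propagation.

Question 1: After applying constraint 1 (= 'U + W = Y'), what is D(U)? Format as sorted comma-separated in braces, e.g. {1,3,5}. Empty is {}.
Answer: {3,4}

Derivation:
Constraint 1 (U + W = Y) on D(U)={3,4,5,6} D(W)={2,3,4,5,6} D(Y)={2,3,4,5,6}: U {3,4,5,6}->{3,4}; W {2,3,4,5,6}->{2,3}; Y {2,3,4,5,6}->{5,6}
So after constraint 1: D(U) = {3,4}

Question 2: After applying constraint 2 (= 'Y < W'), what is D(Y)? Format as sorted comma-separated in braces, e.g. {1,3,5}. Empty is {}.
Answer: {}

Derivation:
Constraint 1 (U + W = Y) on D(U)={3,4,5,6} D(W)={2,3,4,5,6} D(Y)={2,3,4,5,6}: U {3,4,5,6}->{3,4}; W {2,3,4,5,6}->{2,3}; Y {2,3,4,5,6}->{5,6}
Constraint 2 (Y < W) on D(Y)={5,6} D(W)={2,3}: Y {5,6}->{}; W {2,3}->{}
So after constraint 2: D(Y) = {}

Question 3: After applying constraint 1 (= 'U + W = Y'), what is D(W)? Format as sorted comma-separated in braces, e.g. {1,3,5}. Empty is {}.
Constraint 1 (U + W = Y) on D(U)={3,4,5,6} D(W)={2,3,4,5,6} D(Y)={2,3,4,5,6}: U {3,4,5,6}->{3,4}; W {2,3,4,5,6}->{2,3}; Y {2,3,4,5,6}->{5,6}
So after constraint 1: D(W) = {2,3}

Answer: {2,3}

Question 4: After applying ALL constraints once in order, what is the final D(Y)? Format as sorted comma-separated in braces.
Constraint 1 (U + W = Y) on D(U)={3,4,5,6} D(W)={2,3,4,5,6} D(Y)={2,3,4,5,6}: U {3,4,5,6}->{3,4}; W {2,3,4,5,6}->{2,3}; Y {2,3,4,5,6}->{5,6}
Constraint 2 (Y < W) on D(Y)={5,6} D(W)={2,3}: Y {5,6}->{}; W {2,3}->{}
Constraint 3 (X + Y = U) on D(X)={2,5,6} D(Y)={} D(U)={3,4}: X {2,5,6}->{}; U {3,4}->{}
So after all 3 constraints: D(Y) = {}

Answer: {}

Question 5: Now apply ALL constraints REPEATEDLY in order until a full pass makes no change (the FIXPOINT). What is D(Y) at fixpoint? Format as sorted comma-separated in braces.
pass 0 (initial): D(Y)={2,3,4,5,6}
pass 1: U {3,4,5,6}->{}; W {2,3,4,5,6}->{}; X {2,5,6}->{}; Y {2,3,4,5,6}->{}
pass 2: no change
Fixpoint after 2 passes: D(Y) = {}

Answer: {}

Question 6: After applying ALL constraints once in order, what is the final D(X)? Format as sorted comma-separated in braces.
Constraint 1 (U + W = Y) on D(U)={3,4,5,6} D(W)={2,3,4,5,6} D(Y)={2,3,4,5,6}: U {3,4,5,6}->{3,4}; W {2,3,4,5,6}->{2,3}; Y {2,3,4,5,6}->{5,6}
Constraint 2 (Y < W) on D(Y)={5,6} D(W)={2,3}: Y {5,6}->{}; W {2,3}->{}
Constraint 3 (X + Y = U) on D(X)={2,5,6} D(Y)={} D(U)={3,4}: X {2,5,6}->{}; U {3,4}->{}
So after all 3 constraints: D(X) = {}

Answer: {}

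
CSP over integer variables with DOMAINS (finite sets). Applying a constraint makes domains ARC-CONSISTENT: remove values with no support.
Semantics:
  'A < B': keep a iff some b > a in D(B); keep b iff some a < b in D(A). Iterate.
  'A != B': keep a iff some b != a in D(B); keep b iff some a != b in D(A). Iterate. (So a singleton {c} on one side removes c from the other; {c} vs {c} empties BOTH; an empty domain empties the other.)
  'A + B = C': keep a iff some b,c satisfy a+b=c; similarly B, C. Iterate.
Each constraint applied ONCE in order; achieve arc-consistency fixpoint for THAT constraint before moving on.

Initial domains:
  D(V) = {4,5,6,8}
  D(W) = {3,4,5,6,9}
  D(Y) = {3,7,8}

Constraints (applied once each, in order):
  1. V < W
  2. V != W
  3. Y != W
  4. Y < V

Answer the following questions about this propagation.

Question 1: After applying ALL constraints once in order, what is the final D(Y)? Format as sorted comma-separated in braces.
Constraint 1 (V < W) on D(V)={4,5,6,8} D(W)={3,4,5,6,9}: W {3,4,5,6,9}->{5,6,9}
Constraint 2 (V != W) on D(V)={4,5,6,8} D(W)={5,6,9}: no change
Constraint 3 (Y != W) on D(Y)={3,7,8} D(W)={5,6,9}: no change
Constraint 4 (Y < V) on D(Y)={3,7,8} D(V)={4,5,6,8}: Y {3,7,8}->{3,7}
So after all 4 constraints: D(Y) = {3,7}

Answer: {3,7}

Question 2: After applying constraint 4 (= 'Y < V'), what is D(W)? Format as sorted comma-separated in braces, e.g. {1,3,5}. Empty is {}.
Constraint 1 (V < W) on D(V)={4,5,6,8} D(W)={3,4,5,6,9}: W {3,4,5,6,9}->{5,6,9}
Constraint 2 (V != W) on D(V)={4,5,6,8} D(W)={5,6,9}: no change
Constraint 3 (Y != W) on D(Y)={3,7,8} D(W)={5,6,9}: no change
Constraint 4 (Y < V) on D(Y)={3,7,8} D(V)={4,5,6,8}: Y {3,7,8}->{3,7}
So after constraint 4: D(W) = {5,6,9}

Answer: {5,6,9}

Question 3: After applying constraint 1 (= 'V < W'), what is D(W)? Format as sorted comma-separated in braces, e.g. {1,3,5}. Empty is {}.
Constraint 1 (V < W) on D(V)={4,5,6,8} D(W)={3,4,5,6,9}: W {3,4,5,6,9}->{5,6,9}
So after constraint 1: D(W) = {5,6,9}

Answer: {5,6,9}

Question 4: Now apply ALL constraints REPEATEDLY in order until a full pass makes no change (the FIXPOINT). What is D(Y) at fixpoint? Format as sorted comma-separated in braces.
Answer: {3,7}

Derivation:
pass 0 (initial): D(Y)={3,7,8}
pass 1: W {3,4,5,6,9}->{5,6,9}; Y {3,7,8}->{3,7}
pass 2: no change
Fixpoint after 2 passes: D(Y) = {3,7}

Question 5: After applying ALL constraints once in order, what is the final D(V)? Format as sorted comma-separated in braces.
Constraint 1 (V < W) on D(V)={4,5,6,8} D(W)={3,4,5,6,9}: W {3,4,5,6,9}->{5,6,9}
Constraint 2 (V != W) on D(V)={4,5,6,8} D(W)={5,6,9}: no change
Constraint 3 (Y != W) on D(Y)={3,7,8} D(W)={5,6,9}: no change
Constraint 4 (Y < V) on D(Y)={3,7,8} D(V)={4,5,6,8}: Y {3,7,8}->{3,7}
So after all 4 constraints: D(V) = {4,5,6,8}

Answer: {4,5,6,8}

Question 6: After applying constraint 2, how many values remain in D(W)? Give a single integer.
Constraint 1 (V < W) on D(V)={4,5,6,8} D(W)={3,4,5,6,9}: W {3,4,5,6,9}->{5,6,9}
Constraint 2 (V != W) on D(V)={4,5,6,8} D(W)={5,6,9}: no change
So after constraint 2: D(W)={5,6,9}, size = 3

Answer: 3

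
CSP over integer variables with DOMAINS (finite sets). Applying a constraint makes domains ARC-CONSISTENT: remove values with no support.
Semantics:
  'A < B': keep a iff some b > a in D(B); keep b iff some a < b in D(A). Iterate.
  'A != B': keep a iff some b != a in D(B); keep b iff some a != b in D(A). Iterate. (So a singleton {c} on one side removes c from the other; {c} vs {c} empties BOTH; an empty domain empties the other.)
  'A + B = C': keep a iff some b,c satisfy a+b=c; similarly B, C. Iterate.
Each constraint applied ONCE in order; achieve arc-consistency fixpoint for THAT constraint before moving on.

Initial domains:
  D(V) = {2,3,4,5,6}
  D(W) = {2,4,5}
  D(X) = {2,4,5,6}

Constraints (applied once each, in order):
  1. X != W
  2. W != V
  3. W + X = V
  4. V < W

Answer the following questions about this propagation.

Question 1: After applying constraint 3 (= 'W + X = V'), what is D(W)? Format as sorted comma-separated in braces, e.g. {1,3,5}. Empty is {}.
Answer: {2,4}

Derivation:
Constraint 1 (X != W) on D(X)={2,4,5,6} D(W)={2,4,5}: no change
Constraint 2 (W != V) on D(W)={2,4,5} D(V)={2,3,4,5,6}: no change
Constraint 3 (W + X = V) on D(W)={2,4,5} D(X)={2,4,5,6} D(V)={2,3,4,5,6}: W {2,4,5}->{2,4}; X {2,4,5,6}->{2,4}; V {2,3,4,5,6}->{4,6}
So after constraint 3: D(W) = {2,4}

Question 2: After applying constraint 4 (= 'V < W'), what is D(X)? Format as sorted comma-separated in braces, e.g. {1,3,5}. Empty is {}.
Answer: {2,4}

Derivation:
Constraint 1 (X != W) on D(X)={2,4,5,6} D(W)={2,4,5}: no change
Constraint 2 (W != V) on D(W)={2,4,5} D(V)={2,3,4,5,6}: no change
Constraint 3 (W + X = V) on D(W)={2,4,5} D(X)={2,4,5,6} D(V)={2,3,4,5,6}: W {2,4,5}->{2,4}; X {2,4,5,6}->{2,4}; V {2,3,4,5,6}->{4,6}
Constraint 4 (V < W) on D(V)={4,6} D(W)={2,4}: V {4,6}->{}; W {2,4}->{}
So after constraint 4: D(X) = {2,4}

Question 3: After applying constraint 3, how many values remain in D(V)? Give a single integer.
Answer: 2

Derivation:
Constraint 1 (X != W) on D(X)={2,4,5,6} D(W)={2,4,5}: no change
Constraint 2 (W != V) on D(W)={2,4,5} D(V)={2,3,4,5,6}: no change
Constraint 3 (W + X = V) on D(W)={2,4,5} D(X)={2,4,5,6} D(V)={2,3,4,5,6}: W {2,4,5}->{2,4}; X {2,4,5,6}->{2,4}; V {2,3,4,5,6}->{4,6}
So after constraint 3: D(V)={4,6}, size = 2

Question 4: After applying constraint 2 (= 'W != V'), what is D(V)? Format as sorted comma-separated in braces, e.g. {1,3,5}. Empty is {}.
Answer: {2,3,4,5,6}

Derivation:
Constraint 1 (X != W) on D(X)={2,4,5,6} D(W)={2,4,5}: no change
Constraint 2 (W != V) on D(W)={2,4,5} D(V)={2,3,4,5,6}: no change
So after constraint 2: D(V) = {2,3,4,5,6}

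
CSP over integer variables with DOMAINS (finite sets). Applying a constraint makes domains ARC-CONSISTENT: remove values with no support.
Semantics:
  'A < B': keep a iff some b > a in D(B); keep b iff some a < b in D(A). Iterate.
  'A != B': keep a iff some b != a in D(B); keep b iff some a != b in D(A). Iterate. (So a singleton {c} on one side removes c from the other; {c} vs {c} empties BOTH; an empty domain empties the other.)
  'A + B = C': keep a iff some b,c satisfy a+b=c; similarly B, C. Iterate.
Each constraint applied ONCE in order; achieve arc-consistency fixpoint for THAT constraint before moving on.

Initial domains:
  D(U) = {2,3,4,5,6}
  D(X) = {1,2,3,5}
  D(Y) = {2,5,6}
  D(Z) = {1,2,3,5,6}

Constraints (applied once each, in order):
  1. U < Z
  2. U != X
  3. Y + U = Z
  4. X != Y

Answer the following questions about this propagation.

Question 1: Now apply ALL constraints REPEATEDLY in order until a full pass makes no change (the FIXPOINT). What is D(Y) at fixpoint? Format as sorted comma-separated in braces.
Answer: {2}

Derivation:
pass 0 (initial): D(Y)={2,5,6}
pass 1: U {2,3,4,5,6}->{3,4}; X {1,2,3,5}->{1,3,5}; Y {2,5,6}->{2}; Z {1,2,3,5,6}->{5,6}
pass 2: no change
Fixpoint after 2 passes: D(Y) = {2}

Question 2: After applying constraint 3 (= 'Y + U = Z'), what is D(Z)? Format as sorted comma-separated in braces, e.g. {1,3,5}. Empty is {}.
Answer: {5,6}

Derivation:
Constraint 1 (U < Z) on D(U)={2,3,4,5,6} D(Z)={1,2,3,5,6}: U {2,3,4,5,6}->{2,3,4,5}; Z {1,2,3,5,6}->{3,5,6}
Constraint 2 (U != X) on D(U)={2,3,4,5} D(X)={1,2,3,5}: no change
Constraint 3 (Y + U = Z) on D(Y)={2,5,6} D(U)={2,3,4,5} D(Z)={3,5,6}: Y {2,5,6}->{2}; U {2,3,4,5}->{3,4}; Z {3,5,6}->{5,6}
So after constraint 3: D(Z) = {5,6}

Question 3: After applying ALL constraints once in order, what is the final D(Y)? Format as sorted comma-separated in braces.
Answer: {2}

Derivation:
Constraint 1 (U < Z) on D(U)={2,3,4,5,6} D(Z)={1,2,3,5,6}: U {2,3,4,5,6}->{2,3,4,5}; Z {1,2,3,5,6}->{3,5,6}
Constraint 2 (U != X) on D(U)={2,3,4,5} D(X)={1,2,3,5}: no change
Constraint 3 (Y + U = Z) on D(Y)={2,5,6} D(U)={2,3,4,5} D(Z)={3,5,6}: Y {2,5,6}->{2}; U {2,3,4,5}->{3,4}; Z {3,5,6}->{5,6}
Constraint 4 (X != Y) on D(X)={1,2,3,5} D(Y)={2}: X {1,2,3,5}->{1,3,5}
So after all 4 constraints: D(Y) = {2}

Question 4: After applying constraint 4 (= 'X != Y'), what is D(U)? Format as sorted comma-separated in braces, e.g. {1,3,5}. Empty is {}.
Answer: {3,4}

Derivation:
Constraint 1 (U < Z) on D(U)={2,3,4,5,6} D(Z)={1,2,3,5,6}: U {2,3,4,5,6}->{2,3,4,5}; Z {1,2,3,5,6}->{3,5,6}
Constraint 2 (U != X) on D(U)={2,3,4,5} D(X)={1,2,3,5}: no change
Constraint 3 (Y + U = Z) on D(Y)={2,5,6} D(U)={2,3,4,5} D(Z)={3,5,6}: Y {2,5,6}->{2}; U {2,3,4,5}->{3,4}; Z {3,5,6}->{5,6}
Constraint 4 (X != Y) on D(X)={1,2,3,5} D(Y)={2}: X {1,2,3,5}->{1,3,5}
So after constraint 4: D(U) = {3,4}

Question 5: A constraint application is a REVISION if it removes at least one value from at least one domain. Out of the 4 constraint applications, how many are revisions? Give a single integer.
Answer: 3

Derivation:
Constraint 1 (U < Z) on D(U)={2,3,4,5,6} D(Z)={1,2,3,5,6}: U {2,3,4,5,6}->{2,3,4,5}; Z {1,2,3,5,6}->{3,5,6} => REVISION
Constraint 2 (U != X) on D(U)={2,3,4,5} D(X)={1,2,3,5}: no change => not a revision
Constraint 3 (Y + U = Z) on D(Y)={2,5,6} D(U)={2,3,4,5} D(Z)={3,5,6}: Y {2,5,6}->{2}; U {2,3,4,5}->{3,4}; Z {3,5,6}->{5,6} => REVISION
Constraint 4 (X != Y) on D(X)={1,2,3,5} D(Y)={2}: X {1,2,3,5}->{1,3,5} => REVISION
Total revisions = 3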